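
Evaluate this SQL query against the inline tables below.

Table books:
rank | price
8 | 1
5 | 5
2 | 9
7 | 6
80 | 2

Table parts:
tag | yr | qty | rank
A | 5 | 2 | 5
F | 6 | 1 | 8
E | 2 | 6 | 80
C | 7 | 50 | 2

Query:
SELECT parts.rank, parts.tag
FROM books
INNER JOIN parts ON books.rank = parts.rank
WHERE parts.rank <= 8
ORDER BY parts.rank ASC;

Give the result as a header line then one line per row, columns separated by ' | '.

After JOIN parts (4 rows):
books.rank | books.price | parts.tag | parts.yr | parts.qty | parts.rank
8 | 1 | F | 6 | 1 | 8
5 | 5 | A | 5 | 2 | 5
2 | 9 | C | 7 | 50 | 2
80 | 2 | E | 2 | 6 | 80
After WHERE (3 rows):
books.rank | books.price | parts.tag | parts.yr | parts.qty | parts.rank
8 | 1 | F | 6 | 1 | 8
5 | 5 | A | 5 | 2 | 5
2 | 9 | C | 7 | 50 | 2
After SELECT (3 rows):
parts.rank | parts.tag
8 | F
5 | A
2 | C
After ORDER BY (3 rows):
parts.rank | parts.tag
2 | C
5 | A
8 | F

== RESULT ==
parts.rank | parts.tag
2 | C
5 | A
8 | F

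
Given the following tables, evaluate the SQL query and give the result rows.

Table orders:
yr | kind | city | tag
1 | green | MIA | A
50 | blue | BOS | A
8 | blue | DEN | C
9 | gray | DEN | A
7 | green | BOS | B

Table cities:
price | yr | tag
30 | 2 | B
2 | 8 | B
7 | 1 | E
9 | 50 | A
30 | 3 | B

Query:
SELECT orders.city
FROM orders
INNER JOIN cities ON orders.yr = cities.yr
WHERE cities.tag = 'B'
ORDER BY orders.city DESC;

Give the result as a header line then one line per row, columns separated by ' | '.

== RESULT ==
orders.city
DEN

Derivation:
After JOIN cities (3 rows):
orders.yr | orders.kind | orders.city | orders.tag | cities.price | cities.yr | cities.tag
1 | green | MIA | A | 7 | 1 | E
50 | blue | BOS | A | 9 | 50 | A
8 | blue | DEN | C | 2 | 8 | B
After WHERE (1 rows):
orders.yr | orders.kind | orders.city | orders.tag | cities.price | cities.yr | cities.tag
8 | blue | DEN | C | 2 | 8 | B
After SELECT (1 rows):
orders.city
DEN
After ORDER BY (1 rows):
orders.city
DEN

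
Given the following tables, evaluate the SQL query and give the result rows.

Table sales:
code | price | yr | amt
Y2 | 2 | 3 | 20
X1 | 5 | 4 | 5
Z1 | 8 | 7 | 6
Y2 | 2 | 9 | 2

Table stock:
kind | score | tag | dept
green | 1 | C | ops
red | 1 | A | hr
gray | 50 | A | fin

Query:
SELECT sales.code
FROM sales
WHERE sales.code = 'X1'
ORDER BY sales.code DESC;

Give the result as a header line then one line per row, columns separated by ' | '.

After WHERE (1 rows):
sales.code | sales.price | sales.yr | sales.amt
X1 | 5 | 4 | 5
After SELECT (1 rows):
sales.code
X1
After ORDER BY (1 rows):
sales.code
X1

== RESULT ==
sales.code
X1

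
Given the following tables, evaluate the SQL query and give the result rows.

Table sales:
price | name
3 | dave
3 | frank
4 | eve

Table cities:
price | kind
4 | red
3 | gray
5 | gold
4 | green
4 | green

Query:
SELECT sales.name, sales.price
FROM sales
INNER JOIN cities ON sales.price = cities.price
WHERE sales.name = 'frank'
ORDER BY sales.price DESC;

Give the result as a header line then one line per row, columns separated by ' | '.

== RESULT ==
sales.name | sales.price
frank | 3

Derivation:
After JOIN cities (5 rows):
sales.price | sales.name | cities.price | cities.kind
3 | dave | 3 | gray
3 | frank | 3 | gray
4 | eve | 4 | red
4 | eve | 4 | green
4 | eve | 4 | green
After WHERE (1 rows):
sales.price | sales.name | cities.price | cities.kind
3 | frank | 3 | gray
After SELECT (1 rows):
sales.name | sales.price
frank | 3
After ORDER BY (1 rows):
sales.name | sales.price
frank | 3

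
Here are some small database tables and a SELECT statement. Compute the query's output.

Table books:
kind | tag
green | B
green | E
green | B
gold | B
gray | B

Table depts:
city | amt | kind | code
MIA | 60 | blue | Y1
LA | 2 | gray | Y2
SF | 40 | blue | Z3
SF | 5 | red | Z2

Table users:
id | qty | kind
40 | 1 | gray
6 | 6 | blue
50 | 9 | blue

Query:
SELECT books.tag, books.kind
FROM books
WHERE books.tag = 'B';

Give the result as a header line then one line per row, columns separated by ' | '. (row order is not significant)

After WHERE (4 rows):
books.kind | books.tag
green | B
green | B
gold | B
gray | B
After SELECT (4 rows):
books.tag | books.kind
B | green
B | green
B | gold
B | gray

== RESULT ==
books.tag | books.kind
B | green
B | green
B | gold
B | gray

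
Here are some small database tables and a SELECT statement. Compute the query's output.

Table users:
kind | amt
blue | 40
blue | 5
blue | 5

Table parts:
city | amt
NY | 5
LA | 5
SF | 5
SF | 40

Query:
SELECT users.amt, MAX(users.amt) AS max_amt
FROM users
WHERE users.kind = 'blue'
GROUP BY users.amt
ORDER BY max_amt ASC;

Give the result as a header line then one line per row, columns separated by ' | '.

After WHERE (3 rows):
users.kind | users.amt
blue | 40
blue | 5
blue | 5
After GROUP BY (2 rows):
users.amt | max_amt
40 | 40
5 | 5
After ORDER BY (2 rows):
users.amt | max_amt
5 | 5
40 | 40

== RESULT ==
users.amt | max_amt
5 | 5
40 | 40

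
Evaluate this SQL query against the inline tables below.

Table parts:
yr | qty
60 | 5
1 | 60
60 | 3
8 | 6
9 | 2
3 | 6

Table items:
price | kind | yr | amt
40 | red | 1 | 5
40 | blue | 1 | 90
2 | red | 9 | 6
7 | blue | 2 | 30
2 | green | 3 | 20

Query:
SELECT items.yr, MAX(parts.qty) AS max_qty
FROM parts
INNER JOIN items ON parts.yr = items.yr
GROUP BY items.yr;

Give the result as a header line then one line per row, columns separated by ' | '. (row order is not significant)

== RESULT ==
items.yr | max_qty
1 | 60
9 | 2
3 | 6

Derivation:
After JOIN items (4 rows):
parts.yr | parts.qty | items.price | items.kind | items.yr | items.amt
1 | 60 | 40 | red | 1 | 5
1 | 60 | 40 | blue | 1 | 90
9 | 2 | 2 | red | 9 | 6
3 | 6 | 2 | green | 3 | 20
After GROUP BY (3 rows):
items.yr | max_qty
1 | 60
9 | 2
3 | 6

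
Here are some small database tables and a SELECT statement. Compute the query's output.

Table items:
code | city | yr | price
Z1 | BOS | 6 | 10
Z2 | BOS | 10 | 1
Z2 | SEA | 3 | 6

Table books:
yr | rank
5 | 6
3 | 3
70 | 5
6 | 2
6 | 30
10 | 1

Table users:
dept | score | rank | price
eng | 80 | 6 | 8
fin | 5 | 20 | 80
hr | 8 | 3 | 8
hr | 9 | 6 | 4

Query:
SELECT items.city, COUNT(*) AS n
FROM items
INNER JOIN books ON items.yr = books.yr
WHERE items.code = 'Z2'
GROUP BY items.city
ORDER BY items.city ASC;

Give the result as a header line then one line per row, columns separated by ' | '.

After JOIN books (4 rows):
items.code | items.city | items.yr | items.price | books.yr | books.rank
Z1 | BOS | 6 | 10 | 6 | 2
Z1 | BOS | 6 | 10 | 6 | 30
Z2 | BOS | 10 | 1 | 10 | 1
Z2 | SEA | 3 | 6 | 3 | 3
After WHERE (2 rows):
items.code | items.city | items.yr | items.price | books.yr | books.rank
Z2 | BOS | 10 | 1 | 10 | 1
Z2 | SEA | 3 | 6 | 3 | 3
After GROUP BY (2 rows):
items.city | n
BOS | 1
SEA | 1
After ORDER BY (2 rows):
items.city | n
BOS | 1
SEA | 1

== RESULT ==
items.city | n
BOS | 1
SEA | 1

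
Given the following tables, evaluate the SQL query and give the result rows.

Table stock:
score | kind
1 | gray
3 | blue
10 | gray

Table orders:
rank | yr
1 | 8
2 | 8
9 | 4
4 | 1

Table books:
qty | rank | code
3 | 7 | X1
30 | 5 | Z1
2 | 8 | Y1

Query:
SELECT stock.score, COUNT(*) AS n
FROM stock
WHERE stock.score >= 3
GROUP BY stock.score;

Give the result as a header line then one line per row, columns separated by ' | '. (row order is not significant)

After WHERE (2 rows):
stock.score | stock.kind
3 | blue
10 | gray
After GROUP BY (2 rows):
stock.score | n
3 | 1
10 | 1

== RESULT ==
stock.score | n
3 | 1
10 | 1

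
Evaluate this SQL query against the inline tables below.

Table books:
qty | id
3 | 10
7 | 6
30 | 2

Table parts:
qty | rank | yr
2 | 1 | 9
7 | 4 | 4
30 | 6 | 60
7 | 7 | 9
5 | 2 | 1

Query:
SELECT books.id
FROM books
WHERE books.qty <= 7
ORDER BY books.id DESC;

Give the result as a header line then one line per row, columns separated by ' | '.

After WHERE (2 rows):
books.qty | books.id
3 | 10
7 | 6
After SELECT (2 rows):
books.id
10
6
After ORDER BY (2 rows):
books.id
10
6

== RESULT ==
books.id
10
6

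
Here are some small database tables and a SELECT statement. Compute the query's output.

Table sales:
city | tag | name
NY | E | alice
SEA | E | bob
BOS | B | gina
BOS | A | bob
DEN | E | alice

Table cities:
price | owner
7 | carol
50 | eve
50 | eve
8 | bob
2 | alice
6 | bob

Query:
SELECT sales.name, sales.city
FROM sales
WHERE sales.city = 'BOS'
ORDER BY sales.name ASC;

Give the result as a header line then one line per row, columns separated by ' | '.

After WHERE (2 rows):
sales.city | sales.tag | sales.name
BOS | B | gina
BOS | A | bob
After SELECT (2 rows):
sales.name | sales.city
gina | BOS
bob | BOS
After ORDER BY (2 rows):
sales.name | sales.city
bob | BOS
gina | BOS

== RESULT ==
sales.name | sales.city
bob | BOS
gina | BOS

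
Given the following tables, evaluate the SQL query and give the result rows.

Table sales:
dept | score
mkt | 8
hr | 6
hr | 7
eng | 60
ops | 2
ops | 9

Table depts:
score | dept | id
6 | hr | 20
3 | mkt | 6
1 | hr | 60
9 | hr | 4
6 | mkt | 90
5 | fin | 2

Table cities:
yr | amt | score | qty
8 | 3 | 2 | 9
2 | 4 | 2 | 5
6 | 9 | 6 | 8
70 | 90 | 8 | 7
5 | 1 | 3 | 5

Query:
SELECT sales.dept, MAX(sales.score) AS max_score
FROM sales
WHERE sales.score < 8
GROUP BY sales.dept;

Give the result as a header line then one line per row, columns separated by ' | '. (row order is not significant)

== RESULT ==
sales.dept | max_score
hr | 7
ops | 2

Derivation:
After WHERE (3 rows):
sales.dept | sales.score
hr | 6
hr | 7
ops | 2
After GROUP BY (2 rows):
sales.dept | max_score
hr | 7
ops | 2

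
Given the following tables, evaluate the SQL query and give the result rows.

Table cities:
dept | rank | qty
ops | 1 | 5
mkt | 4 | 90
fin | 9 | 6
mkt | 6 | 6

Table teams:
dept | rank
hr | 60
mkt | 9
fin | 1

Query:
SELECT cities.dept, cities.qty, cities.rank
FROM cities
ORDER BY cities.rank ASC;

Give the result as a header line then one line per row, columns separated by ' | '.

== RESULT ==
cities.dept | cities.qty | cities.rank
ops | 5 | 1
mkt | 90 | 4
mkt | 6 | 6
fin | 6 | 9

Derivation:
After SELECT (4 rows):
cities.dept | cities.qty | cities.rank
ops | 5 | 1
mkt | 90 | 4
fin | 6 | 9
mkt | 6 | 6
After ORDER BY (4 rows):
cities.dept | cities.qty | cities.rank
ops | 5 | 1
mkt | 90 | 4
mkt | 6 | 6
fin | 6 | 9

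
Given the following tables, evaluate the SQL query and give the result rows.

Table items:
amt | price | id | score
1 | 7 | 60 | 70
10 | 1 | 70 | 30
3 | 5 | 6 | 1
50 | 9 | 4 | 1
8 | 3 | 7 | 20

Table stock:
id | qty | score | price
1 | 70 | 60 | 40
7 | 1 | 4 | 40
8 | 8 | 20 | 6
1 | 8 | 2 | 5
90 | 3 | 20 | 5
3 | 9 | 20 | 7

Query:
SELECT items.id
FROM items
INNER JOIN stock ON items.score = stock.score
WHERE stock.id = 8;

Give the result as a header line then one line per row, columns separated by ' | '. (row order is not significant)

== RESULT ==
items.id
7

Derivation:
After JOIN stock (3 rows):
items.amt | items.price | items.id | items.score | stock.id | stock.qty | stock.score | stock.price
8 | 3 | 7 | 20 | 8 | 8 | 20 | 6
8 | 3 | 7 | 20 | 90 | 3 | 20 | 5
8 | 3 | 7 | 20 | 3 | 9 | 20 | 7
After WHERE (1 rows):
items.amt | items.price | items.id | items.score | stock.id | stock.qty | stock.score | stock.price
8 | 3 | 7 | 20 | 8 | 8 | 20 | 6
After SELECT (1 rows):
items.id
7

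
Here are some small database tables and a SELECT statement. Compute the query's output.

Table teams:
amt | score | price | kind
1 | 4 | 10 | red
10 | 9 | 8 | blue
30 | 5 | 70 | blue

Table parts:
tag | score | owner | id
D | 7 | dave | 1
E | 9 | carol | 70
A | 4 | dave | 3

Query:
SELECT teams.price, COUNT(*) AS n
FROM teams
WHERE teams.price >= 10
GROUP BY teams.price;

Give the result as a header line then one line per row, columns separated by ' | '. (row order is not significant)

After WHERE (2 rows):
teams.amt | teams.score | teams.price | teams.kind
1 | 4 | 10 | red
30 | 5 | 70 | blue
After GROUP BY (2 rows):
teams.price | n
10 | 1
70 | 1

== RESULT ==
teams.price | n
10 | 1
70 | 1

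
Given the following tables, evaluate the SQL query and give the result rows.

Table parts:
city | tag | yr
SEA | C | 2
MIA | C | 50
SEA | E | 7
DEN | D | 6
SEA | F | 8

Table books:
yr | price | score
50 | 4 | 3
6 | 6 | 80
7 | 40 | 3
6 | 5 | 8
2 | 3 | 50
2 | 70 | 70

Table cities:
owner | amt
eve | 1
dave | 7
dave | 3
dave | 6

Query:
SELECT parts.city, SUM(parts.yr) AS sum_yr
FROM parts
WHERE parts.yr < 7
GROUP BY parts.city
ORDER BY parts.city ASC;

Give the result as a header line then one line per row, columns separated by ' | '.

After WHERE (2 rows):
parts.city | parts.tag | parts.yr
SEA | C | 2
DEN | D | 6
After GROUP BY (2 rows):
parts.city | sum_yr
SEA | 2
DEN | 6
After ORDER BY (2 rows):
parts.city | sum_yr
DEN | 6
SEA | 2

== RESULT ==
parts.city | sum_yr
DEN | 6
SEA | 2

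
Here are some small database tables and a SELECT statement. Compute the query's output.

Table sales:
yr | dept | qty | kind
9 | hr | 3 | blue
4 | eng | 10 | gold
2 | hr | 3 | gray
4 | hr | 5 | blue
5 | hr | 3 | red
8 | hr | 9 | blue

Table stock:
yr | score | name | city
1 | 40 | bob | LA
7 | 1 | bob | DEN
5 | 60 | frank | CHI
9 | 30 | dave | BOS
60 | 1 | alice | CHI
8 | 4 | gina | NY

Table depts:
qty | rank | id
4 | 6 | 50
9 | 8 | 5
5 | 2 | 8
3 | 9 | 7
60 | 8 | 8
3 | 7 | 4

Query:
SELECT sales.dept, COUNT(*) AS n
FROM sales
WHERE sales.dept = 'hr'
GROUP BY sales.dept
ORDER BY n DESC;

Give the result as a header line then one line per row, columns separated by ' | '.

== RESULT ==
sales.dept | n
hr | 5

Derivation:
After WHERE (5 rows):
sales.yr | sales.dept | sales.qty | sales.kind
9 | hr | 3 | blue
2 | hr | 3 | gray
4 | hr | 5 | blue
5 | hr | 3 | red
8 | hr | 9 | blue
After GROUP BY (1 rows):
sales.dept | n
hr | 5
After ORDER BY (1 rows):
sales.dept | n
hr | 5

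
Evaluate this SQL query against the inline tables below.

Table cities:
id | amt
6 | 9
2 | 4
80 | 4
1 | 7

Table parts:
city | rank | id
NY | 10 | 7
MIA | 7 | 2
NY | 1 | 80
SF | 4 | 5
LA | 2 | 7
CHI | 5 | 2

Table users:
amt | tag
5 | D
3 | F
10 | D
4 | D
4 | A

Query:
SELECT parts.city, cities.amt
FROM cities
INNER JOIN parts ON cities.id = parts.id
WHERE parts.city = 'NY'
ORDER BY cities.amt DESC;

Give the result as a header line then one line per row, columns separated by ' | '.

After JOIN parts (3 rows):
cities.id | cities.amt | parts.city | parts.rank | parts.id
2 | 4 | MIA | 7 | 2
2 | 4 | CHI | 5 | 2
80 | 4 | NY | 1 | 80
After WHERE (1 rows):
cities.id | cities.amt | parts.city | parts.rank | parts.id
80 | 4 | NY | 1 | 80
After SELECT (1 rows):
parts.city | cities.amt
NY | 4
After ORDER BY (1 rows):
parts.city | cities.amt
NY | 4

== RESULT ==
parts.city | cities.amt
NY | 4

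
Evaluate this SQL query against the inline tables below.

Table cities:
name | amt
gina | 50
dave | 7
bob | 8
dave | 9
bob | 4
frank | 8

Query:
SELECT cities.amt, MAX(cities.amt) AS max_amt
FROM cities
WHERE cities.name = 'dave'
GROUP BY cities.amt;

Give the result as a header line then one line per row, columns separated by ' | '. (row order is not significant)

== RESULT ==
cities.amt | max_amt
7 | 7
9 | 9

Derivation:
After WHERE (2 rows):
cities.name | cities.amt
dave | 7
dave | 9
After GROUP BY (2 rows):
cities.amt | max_amt
7 | 7
9 | 9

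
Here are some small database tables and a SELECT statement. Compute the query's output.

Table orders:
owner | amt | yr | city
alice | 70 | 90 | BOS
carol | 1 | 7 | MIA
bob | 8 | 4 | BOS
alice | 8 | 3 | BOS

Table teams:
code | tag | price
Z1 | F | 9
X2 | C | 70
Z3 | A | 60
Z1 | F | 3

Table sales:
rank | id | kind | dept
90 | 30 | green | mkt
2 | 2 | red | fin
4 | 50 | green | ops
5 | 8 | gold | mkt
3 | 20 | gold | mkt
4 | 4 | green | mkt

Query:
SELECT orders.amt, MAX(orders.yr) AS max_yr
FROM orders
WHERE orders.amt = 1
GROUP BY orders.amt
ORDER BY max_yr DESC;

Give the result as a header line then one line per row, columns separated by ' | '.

== RESULT ==
orders.amt | max_yr
1 | 7

Derivation:
After WHERE (1 rows):
orders.owner | orders.amt | orders.yr | orders.city
carol | 1 | 7 | MIA
After GROUP BY (1 rows):
orders.amt | max_yr
1 | 7
After ORDER BY (1 rows):
orders.amt | max_yr
1 | 7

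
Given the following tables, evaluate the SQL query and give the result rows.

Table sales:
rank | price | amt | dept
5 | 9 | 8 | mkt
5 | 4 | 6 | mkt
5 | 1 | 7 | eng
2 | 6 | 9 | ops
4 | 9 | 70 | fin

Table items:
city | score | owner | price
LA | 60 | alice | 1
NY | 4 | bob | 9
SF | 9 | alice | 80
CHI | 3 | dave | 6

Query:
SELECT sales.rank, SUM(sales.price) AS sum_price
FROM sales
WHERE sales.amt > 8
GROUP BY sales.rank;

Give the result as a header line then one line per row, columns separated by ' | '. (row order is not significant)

== RESULT ==
sales.rank | sum_price
2 | 6
4 | 9

Derivation:
After WHERE (2 rows):
sales.rank | sales.price | sales.amt | sales.dept
2 | 6 | 9 | ops
4 | 9 | 70 | fin
After GROUP BY (2 rows):
sales.rank | sum_price
2 | 6
4 | 9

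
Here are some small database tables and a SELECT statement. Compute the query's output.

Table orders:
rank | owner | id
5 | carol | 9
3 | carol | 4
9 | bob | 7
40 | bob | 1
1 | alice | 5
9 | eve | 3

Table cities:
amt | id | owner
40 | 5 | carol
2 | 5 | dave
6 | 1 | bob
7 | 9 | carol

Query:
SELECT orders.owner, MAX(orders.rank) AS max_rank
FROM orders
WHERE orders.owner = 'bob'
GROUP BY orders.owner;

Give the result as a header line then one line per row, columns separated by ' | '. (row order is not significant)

After WHERE (2 rows):
orders.rank | orders.owner | orders.id
9 | bob | 7
40 | bob | 1
After GROUP BY (1 rows):
orders.owner | max_rank
bob | 40

== RESULT ==
orders.owner | max_rank
bob | 40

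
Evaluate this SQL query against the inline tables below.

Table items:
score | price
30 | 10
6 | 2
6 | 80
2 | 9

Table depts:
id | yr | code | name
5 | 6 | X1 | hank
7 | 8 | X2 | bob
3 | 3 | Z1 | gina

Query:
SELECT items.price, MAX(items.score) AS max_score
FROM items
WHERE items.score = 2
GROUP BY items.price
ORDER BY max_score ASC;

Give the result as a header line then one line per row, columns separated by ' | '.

After WHERE (1 rows):
items.score | items.price
2 | 9
After GROUP BY (1 rows):
items.price | max_score
9 | 2
After ORDER BY (1 rows):
items.price | max_score
9 | 2

== RESULT ==
items.price | max_score
9 | 2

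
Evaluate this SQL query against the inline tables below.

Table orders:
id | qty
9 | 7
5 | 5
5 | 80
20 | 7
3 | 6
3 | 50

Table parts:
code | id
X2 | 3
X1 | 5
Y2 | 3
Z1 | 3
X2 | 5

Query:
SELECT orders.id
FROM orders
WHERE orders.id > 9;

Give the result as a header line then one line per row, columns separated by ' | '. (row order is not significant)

== RESULT ==
orders.id
20

Derivation:
After WHERE (1 rows):
orders.id | orders.qty
20 | 7
After SELECT (1 rows):
orders.id
20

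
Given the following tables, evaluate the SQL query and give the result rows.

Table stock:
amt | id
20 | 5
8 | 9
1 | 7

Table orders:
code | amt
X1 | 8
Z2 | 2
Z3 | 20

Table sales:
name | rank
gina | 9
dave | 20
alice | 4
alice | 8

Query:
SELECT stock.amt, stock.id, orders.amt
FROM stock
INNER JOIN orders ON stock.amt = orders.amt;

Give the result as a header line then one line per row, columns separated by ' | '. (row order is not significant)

== RESULT ==
stock.amt | stock.id | orders.amt
20 | 5 | 20
8 | 9 | 8

Derivation:
After JOIN orders (2 rows):
stock.amt | stock.id | orders.code | orders.amt
20 | 5 | Z3 | 20
8 | 9 | X1 | 8
After SELECT (2 rows):
stock.amt | stock.id | orders.amt
20 | 5 | 20
8 | 9 | 8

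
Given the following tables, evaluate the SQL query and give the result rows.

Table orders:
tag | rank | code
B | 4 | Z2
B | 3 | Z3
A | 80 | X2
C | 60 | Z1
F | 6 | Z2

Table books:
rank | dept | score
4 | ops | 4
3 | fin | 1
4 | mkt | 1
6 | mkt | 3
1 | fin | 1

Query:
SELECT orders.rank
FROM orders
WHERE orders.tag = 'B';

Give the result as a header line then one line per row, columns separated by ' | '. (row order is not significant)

== RESULT ==
orders.rank
4
3

Derivation:
After WHERE (2 rows):
orders.tag | orders.rank | orders.code
B | 4 | Z2
B | 3 | Z3
After SELECT (2 rows):
orders.rank
4
3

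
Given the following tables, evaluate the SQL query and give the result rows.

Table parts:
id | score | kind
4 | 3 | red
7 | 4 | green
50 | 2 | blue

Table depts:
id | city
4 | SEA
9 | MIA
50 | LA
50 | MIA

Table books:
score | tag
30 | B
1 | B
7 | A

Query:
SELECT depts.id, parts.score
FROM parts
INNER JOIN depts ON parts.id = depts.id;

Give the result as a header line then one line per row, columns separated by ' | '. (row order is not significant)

After JOIN depts (3 rows):
parts.id | parts.score | parts.kind | depts.id | depts.city
4 | 3 | red | 4 | SEA
50 | 2 | blue | 50 | LA
50 | 2 | blue | 50 | MIA
After SELECT (3 rows):
depts.id | parts.score
4 | 3
50 | 2
50 | 2

== RESULT ==
depts.id | parts.score
4 | 3
50 | 2
50 | 2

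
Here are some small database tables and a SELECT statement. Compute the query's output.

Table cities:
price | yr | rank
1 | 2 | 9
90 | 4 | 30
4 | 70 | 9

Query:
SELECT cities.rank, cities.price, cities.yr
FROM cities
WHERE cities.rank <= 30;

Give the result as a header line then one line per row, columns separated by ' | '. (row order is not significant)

After WHERE (3 rows):
cities.price | cities.yr | cities.rank
1 | 2 | 9
90 | 4 | 30
4 | 70 | 9
After SELECT (3 rows):
cities.rank | cities.price | cities.yr
9 | 1 | 2
30 | 90 | 4
9 | 4 | 70

== RESULT ==
cities.rank | cities.price | cities.yr
9 | 1 | 2
30 | 90 | 4
9 | 4 | 70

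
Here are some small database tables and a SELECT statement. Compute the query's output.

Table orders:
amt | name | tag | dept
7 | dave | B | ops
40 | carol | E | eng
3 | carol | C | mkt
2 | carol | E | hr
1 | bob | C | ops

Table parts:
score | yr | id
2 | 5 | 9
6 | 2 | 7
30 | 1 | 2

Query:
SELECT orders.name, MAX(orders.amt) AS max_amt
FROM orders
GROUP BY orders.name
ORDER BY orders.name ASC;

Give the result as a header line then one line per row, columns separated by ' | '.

After GROUP BY (3 rows):
orders.name | max_amt
dave | 7
carol | 40
bob | 1
After ORDER BY (3 rows):
orders.name | max_amt
bob | 1
carol | 40
dave | 7

== RESULT ==
orders.name | max_amt
bob | 1
carol | 40
dave | 7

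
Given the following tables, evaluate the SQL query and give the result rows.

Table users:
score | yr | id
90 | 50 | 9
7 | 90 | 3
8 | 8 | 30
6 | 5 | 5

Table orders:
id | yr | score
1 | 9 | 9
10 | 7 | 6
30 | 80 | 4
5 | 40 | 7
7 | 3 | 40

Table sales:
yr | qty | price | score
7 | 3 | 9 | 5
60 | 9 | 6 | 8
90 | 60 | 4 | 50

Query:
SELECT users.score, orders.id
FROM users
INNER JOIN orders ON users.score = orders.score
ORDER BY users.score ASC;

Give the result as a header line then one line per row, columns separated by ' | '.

After JOIN orders (2 rows):
users.score | users.yr | users.id | orders.id | orders.yr | orders.score
7 | 90 | 3 | 5 | 40 | 7
6 | 5 | 5 | 10 | 7 | 6
After SELECT (2 rows):
users.score | orders.id
7 | 5
6 | 10
After ORDER BY (2 rows):
users.score | orders.id
6 | 10
7 | 5

== RESULT ==
users.score | orders.id
6 | 10
7 | 5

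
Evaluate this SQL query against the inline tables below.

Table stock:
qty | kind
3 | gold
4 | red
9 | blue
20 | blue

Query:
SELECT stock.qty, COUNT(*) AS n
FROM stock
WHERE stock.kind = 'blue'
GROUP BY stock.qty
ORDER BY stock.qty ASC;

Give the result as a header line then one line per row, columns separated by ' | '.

After WHERE (2 rows):
stock.qty | stock.kind
9 | blue
20 | blue
After GROUP BY (2 rows):
stock.qty | n
9 | 1
20 | 1
After ORDER BY (2 rows):
stock.qty | n
9 | 1
20 | 1

== RESULT ==
stock.qty | n
9 | 1
20 | 1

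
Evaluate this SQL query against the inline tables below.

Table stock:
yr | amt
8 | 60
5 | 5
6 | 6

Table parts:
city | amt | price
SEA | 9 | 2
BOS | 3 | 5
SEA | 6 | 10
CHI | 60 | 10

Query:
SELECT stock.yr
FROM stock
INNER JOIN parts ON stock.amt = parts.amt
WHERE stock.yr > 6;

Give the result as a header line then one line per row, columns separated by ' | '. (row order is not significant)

== RESULT ==
stock.yr
8

Derivation:
After JOIN parts (2 rows):
stock.yr | stock.amt | parts.city | parts.amt | parts.price
8 | 60 | CHI | 60 | 10
6 | 6 | SEA | 6 | 10
After WHERE (1 rows):
stock.yr | stock.amt | parts.city | parts.amt | parts.price
8 | 60 | CHI | 60 | 10
After SELECT (1 rows):
stock.yr
8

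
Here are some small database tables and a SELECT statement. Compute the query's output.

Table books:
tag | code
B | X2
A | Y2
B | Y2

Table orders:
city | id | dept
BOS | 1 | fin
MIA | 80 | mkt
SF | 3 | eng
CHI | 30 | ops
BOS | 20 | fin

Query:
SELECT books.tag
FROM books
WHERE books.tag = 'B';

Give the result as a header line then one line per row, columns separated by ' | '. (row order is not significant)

== RESULT ==
books.tag
B
B

Derivation:
After WHERE (2 rows):
books.tag | books.code
B | X2
B | Y2
After SELECT (2 rows):
books.tag
B
B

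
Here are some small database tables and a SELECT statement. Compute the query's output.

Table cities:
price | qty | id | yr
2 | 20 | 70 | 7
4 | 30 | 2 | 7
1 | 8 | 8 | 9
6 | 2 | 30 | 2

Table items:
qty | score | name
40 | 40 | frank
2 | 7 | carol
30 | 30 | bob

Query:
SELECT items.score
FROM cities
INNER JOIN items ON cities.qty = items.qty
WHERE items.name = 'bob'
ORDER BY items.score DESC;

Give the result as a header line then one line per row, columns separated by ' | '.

== RESULT ==
items.score
30

Derivation:
After JOIN items (2 rows):
cities.price | cities.qty | cities.id | cities.yr | items.qty | items.score | items.name
4 | 30 | 2 | 7 | 30 | 30 | bob
6 | 2 | 30 | 2 | 2 | 7 | carol
After WHERE (1 rows):
cities.price | cities.qty | cities.id | cities.yr | items.qty | items.score | items.name
4 | 30 | 2 | 7 | 30 | 30 | bob
After SELECT (1 rows):
items.score
30
After ORDER BY (1 rows):
items.score
30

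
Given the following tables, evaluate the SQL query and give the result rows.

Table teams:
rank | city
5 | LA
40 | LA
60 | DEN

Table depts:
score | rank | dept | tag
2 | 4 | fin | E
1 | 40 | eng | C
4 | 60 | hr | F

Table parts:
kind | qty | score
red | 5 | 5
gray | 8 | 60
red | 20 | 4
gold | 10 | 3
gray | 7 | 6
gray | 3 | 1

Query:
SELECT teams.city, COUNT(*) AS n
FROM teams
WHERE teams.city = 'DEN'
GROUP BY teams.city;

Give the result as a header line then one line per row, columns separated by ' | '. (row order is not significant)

After WHERE (1 rows):
teams.rank | teams.city
60 | DEN
After GROUP BY (1 rows):
teams.city | n
DEN | 1

== RESULT ==
teams.city | n
DEN | 1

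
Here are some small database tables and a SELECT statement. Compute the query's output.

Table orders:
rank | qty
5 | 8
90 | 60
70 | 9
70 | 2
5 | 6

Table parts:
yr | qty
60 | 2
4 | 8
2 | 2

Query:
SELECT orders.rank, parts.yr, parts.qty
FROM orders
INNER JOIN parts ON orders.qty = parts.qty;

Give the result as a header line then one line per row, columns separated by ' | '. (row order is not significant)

After JOIN parts (3 rows):
orders.rank | orders.qty | parts.yr | parts.qty
5 | 8 | 4 | 8
70 | 2 | 60 | 2
70 | 2 | 2 | 2
After SELECT (3 rows):
orders.rank | parts.yr | parts.qty
5 | 4 | 8
70 | 60 | 2
70 | 2 | 2

== RESULT ==
orders.rank | parts.yr | parts.qty
5 | 4 | 8
70 | 60 | 2
70 | 2 | 2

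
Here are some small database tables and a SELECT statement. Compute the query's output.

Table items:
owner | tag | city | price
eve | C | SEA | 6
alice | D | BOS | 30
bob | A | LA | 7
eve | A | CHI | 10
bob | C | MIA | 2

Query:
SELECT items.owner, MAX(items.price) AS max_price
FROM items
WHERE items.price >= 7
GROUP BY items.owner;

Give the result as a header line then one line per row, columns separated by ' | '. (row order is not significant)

== RESULT ==
items.owner | max_price
alice | 30
bob | 7
eve | 10

Derivation:
After WHERE (3 rows):
items.owner | items.tag | items.city | items.price
alice | D | BOS | 30
bob | A | LA | 7
eve | A | CHI | 10
After GROUP BY (3 rows):
items.owner | max_price
alice | 30
bob | 7
eve | 10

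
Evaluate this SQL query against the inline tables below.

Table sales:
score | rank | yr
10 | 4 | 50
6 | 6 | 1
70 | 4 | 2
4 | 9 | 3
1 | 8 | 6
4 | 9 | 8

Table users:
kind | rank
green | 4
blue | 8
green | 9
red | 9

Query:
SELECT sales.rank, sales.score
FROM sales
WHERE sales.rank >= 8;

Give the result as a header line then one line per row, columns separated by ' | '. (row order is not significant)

After WHERE (3 rows):
sales.score | sales.rank | sales.yr
4 | 9 | 3
1 | 8 | 6
4 | 9 | 8
After SELECT (3 rows):
sales.rank | sales.score
9 | 4
8 | 1
9 | 4

== RESULT ==
sales.rank | sales.score
9 | 4
8 | 1
9 | 4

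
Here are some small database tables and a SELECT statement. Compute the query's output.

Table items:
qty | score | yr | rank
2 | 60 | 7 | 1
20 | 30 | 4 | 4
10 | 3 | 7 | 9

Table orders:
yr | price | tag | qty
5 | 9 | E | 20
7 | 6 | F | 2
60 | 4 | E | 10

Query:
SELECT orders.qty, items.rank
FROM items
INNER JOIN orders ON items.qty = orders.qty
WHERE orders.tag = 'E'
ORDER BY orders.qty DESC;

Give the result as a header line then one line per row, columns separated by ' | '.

After JOIN orders (3 rows):
items.qty | items.score | items.yr | items.rank | orders.yr | orders.price | orders.tag | orders.qty
2 | 60 | 7 | 1 | 7 | 6 | F | 2
20 | 30 | 4 | 4 | 5 | 9 | E | 20
10 | 3 | 7 | 9 | 60 | 4 | E | 10
After WHERE (2 rows):
items.qty | items.score | items.yr | items.rank | orders.yr | orders.price | orders.tag | orders.qty
20 | 30 | 4 | 4 | 5 | 9 | E | 20
10 | 3 | 7 | 9 | 60 | 4 | E | 10
After SELECT (2 rows):
orders.qty | items.rank
20 | 4
10 | 9
After ORDER BY (2 rows):
orders.qty | items.rank
20 | 4
10 | 9

== RESULT ==
orders.qty | items.rank
20 | 4
10 | 9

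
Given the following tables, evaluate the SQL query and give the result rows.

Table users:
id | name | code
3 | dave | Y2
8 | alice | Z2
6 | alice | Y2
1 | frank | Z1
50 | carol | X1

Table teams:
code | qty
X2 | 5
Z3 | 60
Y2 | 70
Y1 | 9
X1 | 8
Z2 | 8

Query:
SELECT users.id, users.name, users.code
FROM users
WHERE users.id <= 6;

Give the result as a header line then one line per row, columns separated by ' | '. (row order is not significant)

== RESULT ==
users.id | users.name | users.code
3 | dave | Y2
6 | alice | Y2
1 | frank | Z1

Derivation:
After WHERE (3 rows):
users.id | users.name | users.code
3 | dave | Y2
6 | alice | Y2
1 | frank | Z1
After SELECT (3 rows):
users.id | users.name | users.code
3 | dave | Y2
6 | alice | Y2
1 | frank | Z1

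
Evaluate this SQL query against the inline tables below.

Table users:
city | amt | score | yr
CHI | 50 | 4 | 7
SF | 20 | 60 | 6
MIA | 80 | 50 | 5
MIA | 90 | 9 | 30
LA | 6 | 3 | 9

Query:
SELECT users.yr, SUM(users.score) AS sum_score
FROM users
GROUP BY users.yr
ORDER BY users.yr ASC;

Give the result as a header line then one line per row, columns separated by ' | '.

== RESULT ==
users.yr | sum_score
5 | 50
6 | 60
7 | 4
9 | 3
30 | 9

Derivation:
After GROUP BY (5 rows):
users.yr | sum_score
7 | 4
6 | 60
5 | 50
30 | 9
9 | 3
After ORDER BY (5 rows):
users.yr | sum_score
5 | 50
6 | 60
7 | 4
9 | 3
30 | 9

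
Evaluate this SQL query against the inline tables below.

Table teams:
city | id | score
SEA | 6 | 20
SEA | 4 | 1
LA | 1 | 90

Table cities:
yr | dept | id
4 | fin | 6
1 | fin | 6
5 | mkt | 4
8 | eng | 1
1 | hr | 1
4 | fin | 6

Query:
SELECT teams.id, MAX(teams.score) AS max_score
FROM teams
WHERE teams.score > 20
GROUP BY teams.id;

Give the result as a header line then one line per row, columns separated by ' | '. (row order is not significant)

== RESULT ==
teams.id | max_score
1 | 90

Derivation:
After WHERE (1 rows):
teams.city | teams.id | teams.score
LA | 1 | 90
After GROUP BY (1 rows):
teams.id | max_score
1 | 90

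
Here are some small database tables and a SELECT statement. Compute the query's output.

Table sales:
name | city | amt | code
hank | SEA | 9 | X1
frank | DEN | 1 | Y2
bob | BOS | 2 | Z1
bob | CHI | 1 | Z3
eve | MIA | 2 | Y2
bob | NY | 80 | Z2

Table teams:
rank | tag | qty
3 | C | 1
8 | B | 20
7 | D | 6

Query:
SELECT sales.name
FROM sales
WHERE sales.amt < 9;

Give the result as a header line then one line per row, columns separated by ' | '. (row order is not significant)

After WHERE (4 rows):
sales.name | sales.city | sales.amt | sales.code
frank | DEN | 1 | Y2
bob | BOS | 2 | Z1
bob | CHI | 1 | Z3
eve | MIA | 2 | Y2
After SELECT (4 rows):
sales.name
frank
bob
bob
eve

== RESULT ==
sales.name
frank
bob
bob
eve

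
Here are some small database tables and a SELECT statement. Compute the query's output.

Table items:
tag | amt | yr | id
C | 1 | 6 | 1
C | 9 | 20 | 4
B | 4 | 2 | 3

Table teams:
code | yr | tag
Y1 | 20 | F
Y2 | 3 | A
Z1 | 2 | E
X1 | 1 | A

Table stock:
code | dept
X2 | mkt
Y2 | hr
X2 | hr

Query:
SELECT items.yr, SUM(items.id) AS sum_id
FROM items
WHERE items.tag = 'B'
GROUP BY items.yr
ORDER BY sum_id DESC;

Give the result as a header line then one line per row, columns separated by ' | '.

After WHERE (1 rows):
items.tag | items.amt | items.yr | items.id
B | 4 | 2 | 3
After GROUP BY (1 rows):
items.yr | sum_id
2 | 3
After ORDER BY (1 rows):
items.yr | sum_id
2 | 3

== RESULT ==
items.yr | sum_id
2 | 3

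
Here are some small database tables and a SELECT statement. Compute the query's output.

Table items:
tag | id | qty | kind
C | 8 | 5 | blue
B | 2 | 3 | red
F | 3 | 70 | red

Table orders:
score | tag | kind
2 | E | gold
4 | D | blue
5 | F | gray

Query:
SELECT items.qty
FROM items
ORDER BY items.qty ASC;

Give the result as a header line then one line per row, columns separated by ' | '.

== RESULT ==
items.qty
3
5
70

Derivation:
After SELECT (3 rows):
items.qty
5
3
70
After ORDER BY (3 rows):
items.qty
3
5
70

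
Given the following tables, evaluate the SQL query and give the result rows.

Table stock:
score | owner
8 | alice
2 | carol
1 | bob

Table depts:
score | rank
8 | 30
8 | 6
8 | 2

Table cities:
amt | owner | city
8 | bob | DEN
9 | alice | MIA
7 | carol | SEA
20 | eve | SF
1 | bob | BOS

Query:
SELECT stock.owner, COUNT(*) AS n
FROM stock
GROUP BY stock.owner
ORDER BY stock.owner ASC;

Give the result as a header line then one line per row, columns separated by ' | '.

== RESULT ==
stock.owner | n
alice | 1
bob | 1
carol | 1

Derivation:
After GROUP BY (3 rows):
stock.owner | n
alice | 1
carol | 1
bob | 1
After ORDER BY (3 rows):
stock.owner | n
alice | 1
bob | 1
carol | 1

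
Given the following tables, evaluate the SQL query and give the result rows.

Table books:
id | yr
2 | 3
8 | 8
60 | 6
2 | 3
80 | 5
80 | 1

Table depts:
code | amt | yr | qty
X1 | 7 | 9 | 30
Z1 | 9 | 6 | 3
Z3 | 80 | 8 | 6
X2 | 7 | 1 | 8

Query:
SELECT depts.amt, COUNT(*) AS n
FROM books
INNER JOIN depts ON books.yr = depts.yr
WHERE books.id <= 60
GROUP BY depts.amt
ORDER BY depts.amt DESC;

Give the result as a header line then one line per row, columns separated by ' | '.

== RESULT ==
depts.amt | n
80 | 1
9 | 1

Derivation:
After JOIN depts (3 rows):
books.id | books.yr | depts.code | depts.amt | depts.yr | depts.qty
8 | 8 | Z3 | 80 | 8 | 6
60 | 6 | Z1 | 9 | 6 | 3
80 | 1 | X2 | 7 | 1 | 8
After WHERE (2 rows):
books.id | books.yr | depts.code | depts.amt | depts.yr | depts.qty
8 | 8 | Z3 | 80 | 8 | 6
60 | 6 | Z1 | 9 | 6 | 3
After GROUP BY (2 rows):
depts.amt | n
80 | 1
9 | 1
After ORDER BY (2 rows):
depts.amt | n
80 | 1
9 | 1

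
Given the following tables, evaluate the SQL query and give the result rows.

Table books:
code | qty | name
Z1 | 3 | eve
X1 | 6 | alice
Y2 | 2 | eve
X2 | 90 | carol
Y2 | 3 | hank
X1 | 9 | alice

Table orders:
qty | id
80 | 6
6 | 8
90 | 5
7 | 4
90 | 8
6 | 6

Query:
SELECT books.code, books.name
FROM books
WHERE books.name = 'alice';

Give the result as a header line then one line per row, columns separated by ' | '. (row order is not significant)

After WHERE (2 rows):
books.code | books.qty | books.name
X1 | 6 | alice
X1 | 9 | alice
After SELECT (2 rows):
books.code | books.name
X1 | alice
X1 | alice

== RESULT ==
books.code | books.name
X1 | alice
X1 | alice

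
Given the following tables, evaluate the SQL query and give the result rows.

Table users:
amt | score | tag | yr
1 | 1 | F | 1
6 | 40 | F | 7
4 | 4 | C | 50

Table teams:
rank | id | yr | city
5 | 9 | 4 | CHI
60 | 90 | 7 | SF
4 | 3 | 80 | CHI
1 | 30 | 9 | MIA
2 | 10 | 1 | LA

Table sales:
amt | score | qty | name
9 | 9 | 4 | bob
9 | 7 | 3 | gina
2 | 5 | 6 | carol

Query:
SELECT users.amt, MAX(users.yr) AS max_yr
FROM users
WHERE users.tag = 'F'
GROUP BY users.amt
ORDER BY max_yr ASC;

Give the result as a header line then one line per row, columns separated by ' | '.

== RESULT ==
users.amt | max_yr
1 | 1
6 | 7

Derivation:
After WHERE (2 rows):
users.amt | users.score | users.tag | users.yr
1 | 1 | F | 1
6 | 40 | F | 7
After GROUP BY (2 rows):
users.amt | max_yr
1 | 1
6 | 7
After ORDER BY (2 rows):
users.amt | max_yr
1 | 1
6 | 7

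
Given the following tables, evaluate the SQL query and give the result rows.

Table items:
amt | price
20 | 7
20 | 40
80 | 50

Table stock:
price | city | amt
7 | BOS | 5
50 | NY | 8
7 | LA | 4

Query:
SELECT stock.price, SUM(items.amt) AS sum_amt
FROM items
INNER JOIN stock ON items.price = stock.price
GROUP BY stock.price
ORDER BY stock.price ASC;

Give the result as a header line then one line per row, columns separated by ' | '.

After JOIN stock (3 rows):
items.amt | items.price | stock.price | stock.city | stock.amt
20 | 7 | 7 | BOS | 5
20 | 7 | 7 | LA | 4
80 | 50 | 50 | NY | 8
After GROUP BY (2 rows):
stock.price | sum_amt
7 | 40
50 | 80
After ORDER BY (2 rows):
stock.price | sum_amt
7 | 40
50 | 80

== RESULT ==
stock.price | sum_amt
7 | 40
50 | 80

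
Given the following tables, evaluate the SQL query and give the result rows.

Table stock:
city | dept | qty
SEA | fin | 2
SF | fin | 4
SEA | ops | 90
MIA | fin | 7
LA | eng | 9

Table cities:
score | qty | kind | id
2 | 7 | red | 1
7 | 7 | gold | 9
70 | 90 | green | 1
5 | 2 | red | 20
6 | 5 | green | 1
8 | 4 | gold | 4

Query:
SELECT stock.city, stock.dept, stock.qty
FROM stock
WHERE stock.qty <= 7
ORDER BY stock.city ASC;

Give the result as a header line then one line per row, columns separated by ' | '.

After WHERE (3 rows):
stock.city | stock.dept | stock.qty
SEA | fin | 2
SF | fin | 4
MIA | fin | 7
After SELECT (3 rows):
stock.city | stock.dept | stock.qty
SEA | fin | 2
SF | fin | 4
MIA | fin | 7
After ORDER BY (3 rows):
stock.city | stock.dept | stock.qty
MIA | fin | 7
SEA | fin | 2
SF | fin | 4

== RESULT ==
stock.city | stock.dept | stock.qty
MIA | fin | 7
SEA | fin | 2
SF | fin | 4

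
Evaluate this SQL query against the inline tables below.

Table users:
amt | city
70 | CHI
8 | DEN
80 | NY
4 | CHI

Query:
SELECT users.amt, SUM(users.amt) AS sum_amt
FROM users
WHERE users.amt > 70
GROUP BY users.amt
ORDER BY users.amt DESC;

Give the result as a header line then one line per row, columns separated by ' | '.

== RESULT ==
users.amt | sum_amt
80 | 80

Derivation:
After WHERE (1 rows):
users.amt | users.city
80 | NY
After GROUP BY (1 rows):
users.amt | sum_amt
80 | 80
After ORDER BY (1 rows):
users.amt | sum_amt
80 | 80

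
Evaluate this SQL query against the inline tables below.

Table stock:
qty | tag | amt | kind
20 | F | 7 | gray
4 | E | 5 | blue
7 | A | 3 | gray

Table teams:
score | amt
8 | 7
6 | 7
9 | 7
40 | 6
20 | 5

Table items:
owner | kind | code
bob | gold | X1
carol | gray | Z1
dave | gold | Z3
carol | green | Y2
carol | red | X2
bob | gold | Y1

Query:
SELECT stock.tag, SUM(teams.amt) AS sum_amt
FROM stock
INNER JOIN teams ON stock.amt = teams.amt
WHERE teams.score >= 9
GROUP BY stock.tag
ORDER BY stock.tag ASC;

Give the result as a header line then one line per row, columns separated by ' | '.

After JOIN teams (4 rows):
stock.qty | stock.tag | stock.amt | stock.kind | teams.score | teams.amt
20 | F | 7 | gray | 8 | 7
20 | F | 7 | gray | 6 | 7
20 | F | 7 | gray | 9 | 7
4 | E | 5 | blue | 20 | 5
After WHERE (2 rows):
stock.qty | stock.tag | stock.amt | stock.kind | teams.score | teams.amt
20 | F | 7 | gray | 9 | 7
4 | E | 5 | blue | 20 | 5
After GROUP BY (2 rows):
stock.tag | sum_amt
F | 7
E | 5
After ORDER BY (2 rows):
stock.tag | sum_amt
E | 5
F | 7

== RESULT ==
stock.tag | sum_amt
E | 5
F | 7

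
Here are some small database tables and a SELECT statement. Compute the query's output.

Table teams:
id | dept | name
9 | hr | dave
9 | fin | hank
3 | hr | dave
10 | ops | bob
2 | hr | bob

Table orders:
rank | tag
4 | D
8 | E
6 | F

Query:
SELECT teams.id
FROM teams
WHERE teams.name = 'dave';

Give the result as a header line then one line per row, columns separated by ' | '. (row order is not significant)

After WHERE (2 rows):
teams.id | teams.dept | teams.name
9 | hr | dave
3 | hr | dave
After SELECT (2 rows):
teams.id
9
3

== RESULT ==
teams.id
9
3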